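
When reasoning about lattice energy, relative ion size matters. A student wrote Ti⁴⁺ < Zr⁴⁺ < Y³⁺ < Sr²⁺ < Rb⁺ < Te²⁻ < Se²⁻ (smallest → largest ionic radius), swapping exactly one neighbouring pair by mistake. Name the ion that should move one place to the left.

The pair Te²⁻, Se²⁻ is the wrong way round — both in group 16 with the same charge; Se²⁻ (period 4) has the smaller radius. All other adjacent pairs agree with periodic trends, so Se²⁻ is the misplaced ion.

Se²⁻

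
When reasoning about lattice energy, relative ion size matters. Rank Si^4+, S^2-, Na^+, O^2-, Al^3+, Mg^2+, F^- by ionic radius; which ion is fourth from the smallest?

Na^+

Tabulating Z and e⁻: Si^4+ has 10 e⁻ (Z=14), Al^3+ has 10 e⁻ (Z=13), Mg^2+ has 10 e⁻ (Z=12), Na^+ has 10 e⁻ (Z=11), F^- has 10 e⁻ (Z=9), O^2- has 10 e⁻ (Z=8), S^2- has 18 e⁻ (Z=16). Si^4+ < Al^3+ (both 10 e⁻, Z=14>13); Al^3+ < Mg^2+ (both 10 e⁻, Z=13>12); Mg^2+ < Na^+ (both 10 e⁻, Z=12>11); Na^+ < F^- (isoelectronic, higher Z=11 is smaller); F^- < O^2- (isoelectronic, higher Z=9 is smaller); O^2- < S^2- (same group, 1 shell fewer).
Full ascending order: Si^4+ < Al^3+ < Mg^2+ < Na^+ < F^- < O^2- < S^2-. Counting from the smallest, position 4 is Na^+.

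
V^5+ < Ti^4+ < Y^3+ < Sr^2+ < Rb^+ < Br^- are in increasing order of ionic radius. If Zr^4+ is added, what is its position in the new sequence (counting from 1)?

3

V^5+ (Z=23, 18 e⁻), Ti^4+ (Z=22, 18 e⁻), Zr^4+ (Z=40, 36 e⁻), Y^3+ (Z=39, 36 e⁻), Sr^2+ (Z=38, 36 e⁻), Rb^+ (Z=37, 36 e⁻), Br^- (Z=35, 36 e⁻). V^5+ < Ti^4+ (both 18 e⁻, Z=23>22); Ti^4+ < Zr^4+ (same group, 1 shell fewer); Zr^4+ < Y^3+ (both 36 e⁻, Z=40>39); Y^3+ < Sr^2+ (isoelectronic, higher Z=39 is smaller); Sr^2+ < Rb^+ (isoelectronic, higher Z=38 is smaller); Rb^+ < Br^- (both 36 e⁻, Z=37>35).
Merged order: V^5+ < Ti^4+ < Zr^4+ < Y^3+ < Sr^2+ < Rb^+ < Br^- — Zr^4+ is number 3.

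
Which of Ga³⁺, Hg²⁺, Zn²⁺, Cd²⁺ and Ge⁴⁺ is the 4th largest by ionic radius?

Ga³⁺

Tabulating Z and e⁻: Ge⁴⁺: 28 e⁻, Z=32, Ga³⁺: 28 e⁻, Z=31, Zn²⁺: 28 e⁻, Z=30, Cd²⁺: 46 e⁻, Z=48, Hg²⁺: 78 e⁻, Z=80. Ge⁴⁺ < Ga³⁺ (isoelectronic, higher Z=32 is smaller); Ga³⁺ < Zn²⁺ (isoelectronic, higher Z=31 is smaller); Zn²⁺ < Cd²⁺ (same group, 1 shell fewer); Cd²⁺ < Hg²⁺ (same group, period 5 vs 6).
So the order is Ge⁴⁺ < Ga³⁺ < Zn²⁺ < Cd²⁺ < Hg²⁺; the 4th-largest ion is Ga³⁺.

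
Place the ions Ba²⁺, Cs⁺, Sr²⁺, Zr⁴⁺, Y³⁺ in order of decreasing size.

Electron counts and nuclear charges: Zr⁴⁺ (Z=40, 36 e⁻), Y³⁺ (Z=39, 36 e⁻), Sr²⁺ (Z=38, 36 e⁻), Ba²⁺ (Z=56, 54 e⁻), Cs⁺ (Z=55, 54 e⁻). Zr⁴⁺ < Y³⁺ (isoelectronic, higher Z=40 is smaller); Y³⁺ < Sr²⁺ (both 36 e⁻, Z=39>38); Sr²⁺ < Ba²⁺ (same group, 1 shell fewer); Ba²⁺ < Cs⁺ (both 54 e⁻, Z=56>55).

Cs⁺ > Ba²⁺ > Sr²⁺ > Y³⁺ > Zr⁴⁺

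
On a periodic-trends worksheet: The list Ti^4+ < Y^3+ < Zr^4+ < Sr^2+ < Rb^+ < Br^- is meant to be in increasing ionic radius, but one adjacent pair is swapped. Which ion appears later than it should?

The pair Y^3+, Zr^4+ is the wrong way round — both have 36 electrons but Z(Zr)=40 > Z(Y)=39, so Zr^4+ should be the smaller of the two. All other adjacent pairs agree with periodic trends, so Zr^4+ is the misplaced ion.

Zr^4+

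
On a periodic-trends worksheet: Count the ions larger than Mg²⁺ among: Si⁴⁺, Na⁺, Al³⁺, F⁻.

2

Each ion has 10 electrons. The ranking follows nuclear charge in reverse — greater Z gives a smaller radius. Si⁴⁺ (Z=14), Al³⁺ (Z=13), Mg²⁺ (Z=12), Na⁺ (Z=11), F⁻ (Z=9).
Relative to Mg²⁺, the ions that are larger are Na⁺, F⁻. That's 2.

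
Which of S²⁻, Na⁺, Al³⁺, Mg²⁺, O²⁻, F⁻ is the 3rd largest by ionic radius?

Al³⁺: 10 e⁻, Z=13, Mg²⁺: 10 e⁻, Z=12, Na⁺: 10 e⁻, Z=11, F⁻: 10 e⁻, Z=9, O²⁻: 10 e⁻, Z=8, S²⁻: 18 e⁻, Z=16. Al³⁺ < Mg²⁺ (both 10 e⁻, Z=13>12); Mg²⁺ < Na⁺ (isoelectronic, higher Z=12 is smaller); Na⁺ < F⁻ (isoelectronic, higher Z=11 is smaller); F⁻ < O²⁻ (both 10 e⁻, Z=9>8); O²⁻ < S²⁻ (same group, period 2 vs 3).
So the order is Al³⁺ < Mg²⁺ < Na⁺ < F⁻ < O²⁻ < S²⁻; the 3rd-largest ion is F⁻.

F⁻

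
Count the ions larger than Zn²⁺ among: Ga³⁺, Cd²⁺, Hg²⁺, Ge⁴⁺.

Ge⁴⁺: 28 e⁻, Z=32, Ga³⁺: 28 e⁻, Z=31, Zn²⁺: 28 e⁻, Z=30, Cd²⁺: 46 e⁻, Z=48, Hg²⁺: 78 e⁻, Z=80. Ge⁴⁺ < Ga³⁺ (isoelectronic, higher Z=32 is smaller); Ga³⁺ < Zn²⁺ (isoelectronic, higher Z=31 is smaller); Zn²⁺ < Cd²⁺ (same group, 1 shell fewer); Cd²⁺ < Hg²⁺ (same group, period 5 vs 6).
Overall: Ge⁴⁺ < Ga³⁺ < Zn²⁺ < Cd²⁺ < Hg²⁺. Zn²⁺ has 2 below it and 2 above. Count: 2.

2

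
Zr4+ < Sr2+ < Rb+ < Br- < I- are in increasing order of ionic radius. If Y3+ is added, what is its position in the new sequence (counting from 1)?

2

First list Z and electron count for each: Zr4+: 36 e⁻, Z=40, Y3+: 36 e⁻, Z=39, Sr2+: 36 e⁻, Z=38, Rb+: 36 e⁻, Z=37, Br-: 36 e⁻, Z=35, I-: 54 e⁻, Z=53. Zr4+ < Y3+ (isoelectronic, higher Z=40 is smaller); Y3+ < Sr2+ (isoelectronic, higher Z=39 is smaller); Sr2+ < Rb+ (both 36 e⁻, Z=38>37); Rb+ < Br- (isoelectronic, higher Z=37 is smaller); Br- < I- (same group, period 4 vs 5).
With Y3+ included the full order is Zr4+ < Y3+ < Sr2+ < Rb+ < Br- < I-, so it takes position 2.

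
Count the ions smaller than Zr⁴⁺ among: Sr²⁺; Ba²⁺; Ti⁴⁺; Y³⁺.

Tabulating Z and e⁻: Ti⁴⁺: 18 e⁻, Z=22, Zr⁴⁺: 36 e⁻, Z=40, Y³⁺: 36 e⁻, Z=39, Sr²⁺: 36 e⁻, Z=38, Ba²⁺: 54 e⁻, Z=56. Ti⁴⁺ < Zr⁴⁺ (same group, period 4 vs 5); Zr⁴⁺ < Y³⁺ (both 36 e⁻, Z=40>39); Y³⁺ < Sr²⁺ (isoelectronic, higher Z=39 is smaller); Sr²⁺ < Ba²⁺ (same group, 1 shell fewer).
Placing each against Zr⁴⁺: smaller — Ti⁴⁺; larger — Y³⁺, Sr²⁺, Ba²⁺. That's 1.

1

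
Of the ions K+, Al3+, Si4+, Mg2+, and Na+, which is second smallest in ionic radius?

Al3+

Electron counts and nuclear charges: Si4+ has 10 e⁻ (Z=14), Al3+ has 10 e⁻ (Z=13), Mg2+ has 10 e⁻ (Z=12), Na+ has 10 e⁻ (Z=11), K+ has 18 e⁻ (Z=19). Si4+ < Al3+ (isoelectronic, higher Z=14 is smaller); Al3+ < Mg2+ (both 10 e⁻, Z=13>12); Mg2+ < Na+ (both 10 e⁻, Z=12>11); Na+ < K+ (same group, 1 shell fewer).
Full ascending order: Si4+ < Al3+ < Mg2+ < Na+ < K+. Counting from the smallest, position 2 is Al3+.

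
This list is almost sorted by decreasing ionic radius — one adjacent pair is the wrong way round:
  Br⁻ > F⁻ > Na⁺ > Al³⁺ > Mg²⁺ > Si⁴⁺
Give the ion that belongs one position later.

Al³⁺

Compare adjacent ions: Al³⁺ and Mg²⁺ share 10 electrons; the higher nuclear charge on Al (Z=13) contracts it more, so Al³⁺ < Mg²⁺ — yet in this decreasing list Al³⁺ sits before Mg²⁺. Nothing else is reversed, so Al³⁺ should move one place to the right.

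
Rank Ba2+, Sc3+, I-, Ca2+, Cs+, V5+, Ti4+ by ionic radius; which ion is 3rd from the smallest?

Work out protons and electrons: V5+ has 18 e⁻ (Z=23), Ti4+ has 18 e⁻ (Z=22), Sc3+ has 18 e⁻ (Z=21), Ca2+ has 18 e⁻ (Z=20), Ba2+ has 54 e⁻ (Z=56), Cs+ has 54 e⁻ (Z=55), I- has 54 e⁻ (Z=53). V5+ < Ti4+ (isoelectronic, higher Z=23 is smaller); Ti4+ < Sc3+ (both 18 e⁻, Z=22>21); Sc3+ < Ca2+ (isoelectronic, higher Z=21 is smaller); Ca2+ < Ba2+ (same group, 2 shells fewer); Ba2+ < Cs+ (both 54 e⁻, Z=56>55); Cs+ < I- (isoelectronic, higher Z=55 is smaller).
Full ascending order: V5+ < Ti4+ < Sc3+ < Ca2+ < Ba2+ < Cs+ < I-. Counting from the smallest, position 3 is Sc3+.

Sc3+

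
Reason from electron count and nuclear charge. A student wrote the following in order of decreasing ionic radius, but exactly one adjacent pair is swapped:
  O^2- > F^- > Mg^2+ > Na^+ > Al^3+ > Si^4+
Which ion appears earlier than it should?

Mg^2+

The pair Mg^2+, Na^+ is the wrong way round — they are isoelectronic (10 e⁻) and Mg has more protons than Na (12 vs 11), making Mg^2+ smaller. All other adjacent pairs agree with periodic trends, so Mg^2+ is the misplaced ion.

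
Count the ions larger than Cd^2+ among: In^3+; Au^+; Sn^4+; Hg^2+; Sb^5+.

Electron counts and nuclear charges: Sb^5+ (Z=51, 46 e⁻), Sn^4+ (Z=50, 46 e⁻), In^3+ (Z=49, 46 e⁻), Cd^2+ (Z=48, 46 e⁻), Hg^2+ (Z=80, 78 e⁻), Au^+ (Z=79, 78 e⁻). Sb^5+ < Sn^4+ (isoelectronic, higher Z=51 is smaller); Sn^4+ < In^3+ (isoelectronic, higher Z=50 is smaller); In^3+ < Cd^2+ (both 46 e⁻, Z=49>48); Cd^2+ < Hg^2+ (same group, 1 shell fewer); Hg^2+ < Au^+ (isoelectronic, higher Z=80 is smaller).
Placing each against Cd^2+: smaller — Sb^5+, Sn^4+, In^3+; larger — Hg^2+, Au^+. That's 2.

2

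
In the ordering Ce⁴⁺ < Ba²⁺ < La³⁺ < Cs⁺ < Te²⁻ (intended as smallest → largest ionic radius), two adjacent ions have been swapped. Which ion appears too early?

Ba²⁺

Compare adjacent ions: they are isoelectronic (54 e⁻) and La has more protons than Ba (57 vs 56), making La³⁺ smaller — yet in this increasing list Ba²⁺ sits before La³⁺. Nothing else is reversed, so Ba²⁺ should move one place to the right.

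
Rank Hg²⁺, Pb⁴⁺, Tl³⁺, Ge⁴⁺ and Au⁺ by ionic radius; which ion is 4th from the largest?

Pb⁴⁺

Electron counts and nuclear charges: Ge⁴⁺ (Z=32, 28 e⁻), Pb⁴⁺ (Z=82, 78 e⁻), Tl³⁺ (Z=81, 78 e⁻), Hg²⁺ (Z=80, 78 e⁻), Au⁺ (Z=79, 78 e⁻). Ge⁴⁺ < Pb⁴⁺ (same group, period 4 vs 6); Pb⁴⁺ < Tl³⁺ (isoelectronic, higher Z=82 is smaller); Tl³⁺ < Hg²⁺ (both 78 e⁻, Z=81>80); Hg²⁺ < Au⁺ (both 78 e⁻, Z=80>79).
That gives Ge⁴⁺ < Pb⁴⁺ < Tl³⁺ < Hg²⁺ < Au⁺. From the largest end, number 4 is Pb⁴⁺.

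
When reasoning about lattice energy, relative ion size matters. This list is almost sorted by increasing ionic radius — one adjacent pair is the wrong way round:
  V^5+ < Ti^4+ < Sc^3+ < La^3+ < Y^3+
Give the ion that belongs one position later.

La^3+

The pair La^3+, Y^3+ is the wrong way round — same group and charge — period 5 sits above period 6, so Y^3+ is smaller. All other adjacent pairs agree with periodic trends, so La^3+ is the misplaced ion.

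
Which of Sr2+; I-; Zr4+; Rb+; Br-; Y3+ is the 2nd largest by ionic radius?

Work out protons and electrons: Zr4+ (Z=40, 36 e⁻), Y3+ (Z=39, 36 e⁻), Sr2+ (Z=38, 36 e⁻), Rb+ (Z=37, 36 e⁻), Br- (Z=35, 36 e⁻), I- (Z=53, 54 e⁻). Zr4+ < Y3+ (isoelectronic, higher Z=40 is smaller); Y3+ < Sr2+ (isoelectronic, higher Z=39 is smaller); Sr2+ < Rb+ (isoelectronic, higher Z=38 is smaller); Rb+ < Br- (both 36 e⁻, Z=37>35); Br- < I- (same group, period 4 vs 5).
So the order is Zr4+ < Y3+ < Sr2+ < Rb+ < Br- < I-; the 2nd-largest ion is Br-.

Br-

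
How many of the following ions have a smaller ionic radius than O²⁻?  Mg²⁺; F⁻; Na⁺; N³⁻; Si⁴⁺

These species are isoelectronic with 10 electrons. The only difference is the number of protons: Si⁴⁺ (Z=14), Mg²⁺ (Z=12), Na⁺ (Z=11), F⁻ (Z=9), O²⁻ (Z=8), N³⁻ (Z=7). The strongest nuclear pull (Si⁴⁺) gives the smallest ion.
Placing each against O²⁻: smaller — Si⁴⁺, Mg²⁺, Na⁺, F⁻; larger — N³⁻. That's 4.

4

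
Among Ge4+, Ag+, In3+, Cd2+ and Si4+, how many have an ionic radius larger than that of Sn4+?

Si4+ (Z=14, 10 e⁻), Ge4+ (Z=32, 28 e⁻), Sn4+ (Z=50, 46 e⁻), In3+ (Z=49, 46 e⁻), Cd2+ (Z=48, 46 e⁻), Ag+ (Z=47, 46 e⁻). Si4+ < Ge4+ (same group, 1 shell fewer); Ge4+ < Sn4+ (same group, 1 shell fewer); Sn4+ < In3+ (isoelectronic, higher Z=50 is smaller); In3+ < Cd2+ (both 46 e⁻, Z=49>48); Cd2+ < Ag+ (both 46 e⁻, Z=48>47).
Overall: Si4+ < Ge4+ < Sn4+ < In3+ < Cd2+ < Ag+. Sn4+ has 2 below it and 3 above. Count: 3.

3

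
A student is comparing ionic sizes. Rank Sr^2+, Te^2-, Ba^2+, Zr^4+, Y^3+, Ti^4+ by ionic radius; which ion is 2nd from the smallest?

Zr^4+

Tabulating Z and e⁻: Ti^4+: 18 e⁻, Z=22, Zr^4+: 36 e⁻, Z=40, Y^3+: 36 e⁻, Z=39, Sr^2+: 36 e⁻, Z=38, Ba^2+: 54 e⁻, Z=56, Te^2-: 54 e⁻, Z=52. Ti^4+ < Zr^4+ (same group, period 4 vs 5); Zr^4+ < Y^3+ (both 36 e⁻, Z=40>39); Y^3+ < Sr^2+ (isoelectronic, higher Z=39 is smaller); Sr^2+ < Ba^2+ (same group, period 5 vs 6); Ba^2+ < Te^2- (both 54 e⁻, Z=56>52).
Ordering: Ti^4+ < Zr^4+ < Y^3+ < Sr^2+ < Ba^2+ < Te^2-. The 2nd smallest is Zr^4+.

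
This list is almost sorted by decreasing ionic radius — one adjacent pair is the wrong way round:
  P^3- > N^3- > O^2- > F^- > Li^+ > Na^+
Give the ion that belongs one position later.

The pair Li^+, Na^+ is the wrong way round — same group and charge — period 2 sits above period 3, so Li^+ is smaller. All other adjacent pairs agree with periodic trends, so Li^+ is the misplaced ion.

Li^+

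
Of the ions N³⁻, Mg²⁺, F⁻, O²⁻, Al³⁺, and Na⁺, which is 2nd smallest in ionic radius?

Mg²⁺

Isoelectronic series (10 e⁻ each). Size is set by nuclear charge: more protons means a smaller ion. Al³⁺ (Z=13), Mg²⁺ (Z=12), Na⁺ (Z=11), F⁻ (Z=9), O²⁻ (Z=8), N³⁻ (Z=7).
So the order is Al³⁺ < Mg²⁺ < Na⁺ < F⁻ < O²⁻ < N³⁻; the 2nd-smallest ion is Mg²⁺.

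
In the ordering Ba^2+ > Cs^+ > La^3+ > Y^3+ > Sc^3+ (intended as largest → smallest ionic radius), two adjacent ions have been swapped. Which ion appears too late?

Check each adjacent pair. Ba^2+ and Cs^+ are reversed: both have 54 electrons but Z(Ba)=56 > Z(Cs)=55, so Ba^2+ should be the smaller of the two. No other neighbouring pair contradicts the periodic trends, so Cs^+ is the ion listed too late.

Cs^+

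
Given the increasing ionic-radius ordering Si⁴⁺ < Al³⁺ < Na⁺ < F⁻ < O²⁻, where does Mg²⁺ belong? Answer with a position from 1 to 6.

Each ion has 10 electrons. The ranking follows nuclear charge in reverse — greater Z gives a smaller radius. Si⁴⁺ (Z=14), Al³⁺ (Z=13), Mg²⁺ (Z=12), Na⁺ (Z=11), F⁻ (Z=9), O²⁻ (Z=8).
With Mg²⁺ included the full order is Si⁴⁺ < Al³⁺ < Mg²⁺ < Na⁺ < F⁻ < O²⁻, so it takes position 3.

3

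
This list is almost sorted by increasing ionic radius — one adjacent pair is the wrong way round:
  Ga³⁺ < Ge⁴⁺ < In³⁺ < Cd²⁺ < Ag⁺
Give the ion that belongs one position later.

Ga³⁺

The pair Ga³⁺, Ge⁴⁺ is the wrong way round — they are isoelectronic (28 e⁻) and Ge has more protons than Ga (32 vs 31), making Ge⁴⁺ smaller. All other adjacent pairs agree with periodic trends, so Ga³⁺ is the misplaced ion.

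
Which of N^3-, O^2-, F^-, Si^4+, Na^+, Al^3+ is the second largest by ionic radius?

These species are isoelectronic with 10 electrons. The only difference is the number of protons: Si^4+ (Z=14), Al^3+ (Z=13), Na^+ (Z=11), F^- (Z=9), O^2- (Z=8), N^3- (Z=7). The strongest nuclear pull (Si^4+) gives the smallest ion.
Ordering: Si^4+ < Al^3+ < Na^+ < F^- < O^2- < N^3-. The second largest is O^2-.

O^2-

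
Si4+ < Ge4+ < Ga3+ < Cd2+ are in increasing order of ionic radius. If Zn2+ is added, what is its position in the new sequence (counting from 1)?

Si4+: 10 e⁻, Z=14, Ge4+: 28 e⁻, Z=32, Ga3+: 28 e⁻, Z=31, Zn2+: 28 e⁻, Z=30, Cd2+: 46 e⁻, Z=48. Si4+ < Ge4+ (same group, period 3 vs 4); Ge4+ < Ga3+ (isoelectronic, higher Z=32 is smaller); Ga3+ < Zn2+ (isoelectronic, higher Z=31 is smaller); Zn2+ < Cd2+ (same group, 1 shell fewer).
Putting Zn2+ in gives Si4+ < Ge4+ < Ga3+ < Zn2+ < Cd2+; it lands at slot 4.

4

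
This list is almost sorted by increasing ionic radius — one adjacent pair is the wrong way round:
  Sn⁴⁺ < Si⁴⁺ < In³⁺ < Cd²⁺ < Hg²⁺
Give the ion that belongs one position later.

Sn⁴⁺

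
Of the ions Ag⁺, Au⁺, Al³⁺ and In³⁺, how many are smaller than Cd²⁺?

Tabulating Z and e⁻: Al³⁺ has 10 e⁻ (Z=13), In³⁺ has 46 e⁻ (Z=49), Cd²⁺ has 46 e⁻ (Z=48), Ag⁺ has 46 e⁻ (Z=47), Au⁺ has 78 e⁻ (Z=79). Al³⁺ < In³⁺ (same group, period 3 vs 5); In³⁺ < Cd²⁺ (isoelectronic, higher Z=49 is smaller); Cd²⁺ < Ag⁺ (isoelectronic, higher Z=48 is smaller); Ag⁺ < Au⁺ (same group, 1 shell fewer).
Relative to Cd²⁺, the ions that are smaller are Al³⁺, In³⁺. That's 2.

2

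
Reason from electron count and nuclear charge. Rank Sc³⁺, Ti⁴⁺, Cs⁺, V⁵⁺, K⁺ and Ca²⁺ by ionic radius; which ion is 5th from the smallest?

Tabulating Z and e⁻: V⁵⁺: 18 e⁻, Z=23, Ti⁴⁺: 18 e⁻, Z=22, Sc³⁺: 18 e⁻, Z=21, Ca²⁺: 18 e⁻, Z=20, K⁺: 18 e⁻, Z=19, Cs⁺: 54 e⁻, Z=55. V⁵⁺ < Ti⁴⁺ (isoelectronic, higher Z=23 is smaller); Ti⁴⁺ < Sc³⁺ (isoelectronic, higher Z=22 is smaller); Sc³⁺ < Ca²⁺ (both 18 e⁻, Z=21>20); Ca²⁺ < K⁺ (isoelectronic, higher Z=20 is smaller); K⁺ < Cs⁺ (same group, period 4 vs 6).
That gives V⁵⁺ < Ti⁴⁺ < Sc³⁺ < Ca²⁺ < K⁺ < Cs⁺. From the smallest end, number 5 is K⁺.

K⁺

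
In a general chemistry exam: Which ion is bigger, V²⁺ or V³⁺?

These are all V ions. Removing more electrons (higher positive charge) pulls the remaining electrons in closer, so V³⁺ is smallest and V²⁺ is largest.

V²⁺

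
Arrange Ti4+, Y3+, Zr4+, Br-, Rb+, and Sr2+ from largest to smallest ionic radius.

Br- > Rb+ > Sr2+ > Y3+ > Zr4+ > Ti4+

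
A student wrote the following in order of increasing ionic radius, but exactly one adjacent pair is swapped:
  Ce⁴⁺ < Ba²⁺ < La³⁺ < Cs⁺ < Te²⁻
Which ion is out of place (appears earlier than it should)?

Check each adjacent pair. Ba²⁺ and La³⁺ are reversed: they are isoelectronic (54 e⁻) and La has more protons than Ba (57 vs 56), making La³⁺ smaller. No other neighbouring pair contradicts the periodic trends, so Ba²⁺ is the ion listed too early.

Ba²⁺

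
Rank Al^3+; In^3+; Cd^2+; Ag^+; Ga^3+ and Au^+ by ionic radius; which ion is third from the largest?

First list Z and electron count for each: Al^3+: 10 e⁻, Z=13, Ga^3+: 28 e⁻, Z=31, In^3+: 46 e⁻, Z=49, Cd^2+: 46 e⁻, Z=48, Ag^+: 46 e⁻, Z=47, Au^+: 78 e⁻, Z=79. Al^3+ < Ga^3+ (same group, period 3 vs 4); Ga^3+ < In^3+ (same group, period 4 vs 5); In^3+ < Cd^2+ (isoelectronic, higher Z=49 is smaller); Cd^2+ < Ag^+ (both 46 e⁻, Z=48>47); Ag^+ < Au^+ (same group, 1 shell fewer).
Full ascending order: Al^3+ < Ga^3+ < In^3+ < Cd^2+ < Ag^+ < Au^+. Counting from the largest, position 3 is Cd^2+.

Cd^2+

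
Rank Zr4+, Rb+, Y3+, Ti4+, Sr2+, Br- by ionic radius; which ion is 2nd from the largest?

Rb+

First list Z and electron count for each: Ti4+: 18 e⁻, Z=22, Zr4+: 36 e⁻, Z=40, Y3+: 36 e⁻, Z=39, Sr2+: 36 e⁻, Z=38, Rb+: 36 e⁻, Z=37, Br-: 36 e⁻, Z=35. Ti4+ < Zr4+ (same group, 1 shell fewer); Zr4+ < Y3+ (both 36 e⁻, Z=40>39); Y3+ < Sr2+ (both 36 e⁻, Z=39>38); Sr2+ < Rb+ (both 36 e⁻, Z=38>37); Rb+ < Br- (both 36 e⁻, Z=37>35).
Full ascending order: Ti4+ < Zr4+ < Y3+ < Sr2+ < Rb+ < Br-. Counting from the largest, position 2 is Rb+.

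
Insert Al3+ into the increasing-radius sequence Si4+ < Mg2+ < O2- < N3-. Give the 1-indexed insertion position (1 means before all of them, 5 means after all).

2

Isoelectronic series (10 e⁻ each). Size is set by nuclear charge: more protons means a smaller ion. Si4+ (Z=14), Al3+ (Z=13), Mg2+ (Z=12), O2- (Z=8), N3- (Z=7).
The complete sequence is Si4+ < Al3+ < Mg2+ < O2- < N3-. Al3+ sits at position 2.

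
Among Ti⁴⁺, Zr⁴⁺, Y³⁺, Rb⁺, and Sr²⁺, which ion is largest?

Rb⁺

Tabulating Z and e⁻: Ti⁴⁺ (Z=22, 18 e⁻), Zr⁴⁺ (Z=40, 36 e⁻), Y³⁺ (Z=39, 36 e⁻), Sr²⁺ (Z=38, 36 e⁻), Rb⁺ (Z=37, 36 e⁻). Ti⁴⁺ < Zr⁴⁺ (same group, period 4 vs 5); Zr⁴⁺ < Y³⁺ (both 36 e⁻, Z=40>39); Y³⁺ < Sr²⁺ (both 36 e⁻, Z=39>38); Sr²⁺ < Rb⁺ (both 36 e⁻, Z=38>37).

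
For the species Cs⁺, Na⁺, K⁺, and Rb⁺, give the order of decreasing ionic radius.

Cs⁺ > Rb⁺ > K⁺ > Na⁺

These ions sit in one column with identical charge. Each step down the periodic table adds a principal shell, increasing the radius.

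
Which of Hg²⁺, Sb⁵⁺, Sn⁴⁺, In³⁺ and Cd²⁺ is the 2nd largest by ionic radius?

Cd²⁺

Work out protons and electrons: Sb⁵⁺: 46 e⁻, Z=51, Sn⁴⁺: 46 e⁻, Z=50, In³⁺: 46 e⁻, Z=49, Cd²⁺: 46 e⁻, Z=48, Hg²⁺: 78 e⁻, Z=80. Sb⁵⁺ < Sn⁴⁺ (both 46 e⁻, Z=51>50); Sn⁴⁺ < In³⁺ (isoelectronic, higher Z=50 is smaller); In³⁺ < Cd²⁺ (both 46 e⁻, Z=49>48); Cd²⁺ < Hg²⁺ (same group, 1 shell fewer).
That gives Sb⁵⁺ < Sn⁴⁺ < In³⁺ < Cd²⁺ < Hg²⁺. From the largest end, number 2 is Cd²⁺.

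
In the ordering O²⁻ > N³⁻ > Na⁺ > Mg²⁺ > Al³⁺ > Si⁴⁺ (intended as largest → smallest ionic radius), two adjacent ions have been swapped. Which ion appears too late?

The pair O²⁻, N³⁻ is the wrong way round — O²⁻ and N³⁻ share 10 electrons; the higher nuclear charge on O (Z=8) contracts it more, so O²⁻ < N³⁻. All other adjacent pairs agree with periodic trends, so N³⁻ is the misplaced ion.

N³⁻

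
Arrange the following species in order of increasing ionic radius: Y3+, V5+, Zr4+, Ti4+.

V5+ < Ti4+ < Zr4+ < Y3+

Work out protons and electrons: V5+ (Z=23, 18 e⁻), Ti4+ (Z=22, 18 e⁻), Zr4+ (Z=40, 36 e⁻), Y3+ (Z=39, 36 e⁻). V5+ < Ti4+ (both 18 e⁻, Z=23>22); Ti4+ < Zr4+ (same group, period 4 vs 5); Zr4+ < Y3+ (isoelectronic, higher Z=40 is smaller).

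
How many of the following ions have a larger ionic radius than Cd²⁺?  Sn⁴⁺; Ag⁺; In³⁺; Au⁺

2

Sn⁴⁺ has 46 e⁻ (Z=50), In³⁺ has 46 e⁻ (Z=49), Cd²⁺ has 46 e⁻ (Z=48), Ag⁺ has 46 e⁻ (Z=47), Au⁺ has 78 e⁻ (Z=79). Sn⁴⁺ < In³⁺ (both 46 e⁻, Z=50>49); In³⁺ < Cd²⁺ (isoelectronic, higher Z=49 is smaller); Cd²⁺ < Ag⁺ (isoelectronic, higher Z=48 is smaller); Ag⁺ < Au⁺ (same group, 1 shell fewer).
Ordering all of them (including Cd²⁺) by radius gives Sn⁴⁺ < In³⁺ < Cd²⁺ < Ag⁺ < Au⁺. That's 2.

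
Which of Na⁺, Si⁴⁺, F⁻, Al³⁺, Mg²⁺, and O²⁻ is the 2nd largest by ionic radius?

F⁻

These species are isoelectronic with 10 electrons. The only difference is the number of protons: Si⁴⁺ (Z=14), Al³⁺ (Z=13), Mg²⁺ (Z=12), Na⁺ (Z=11), F⁻ (Z=9), O²⁻ (Z=8). The strongest nuclear pull (Si⁴⁺) gives the smallest ion.
That gives Si⁴⁺ < Al³⁺ < Mg²⁺ < Na⁺ < F⁻ < O²⁻. From the largest end, number 2 is F⁻.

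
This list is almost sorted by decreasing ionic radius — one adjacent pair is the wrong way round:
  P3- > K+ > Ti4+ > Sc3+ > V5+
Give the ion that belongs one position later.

Ti4+

Check each adjacent pair. Ti4+ and Sc3+ are reversed: both have 18 electrons but Z(Ti)=22 > Z(Sc)=21, so Ti4+ should be the smaller of the two. No other neighbouring pair contradicts the periodic trends, so Ti4+ is the ion listed too early.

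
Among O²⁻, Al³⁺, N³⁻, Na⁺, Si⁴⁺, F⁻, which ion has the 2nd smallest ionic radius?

Each ion has 10 electrons. The ranking follows nuclear charge in reverse — greater Z gives a smaller radius. Si⁴⁺ (Z=14), Al³⁺ (Z=13), Na⁺ (Z=11), F⁻ (Z=9), O²⁻ (Z=8), N³⁻ (Z=7).
Ordering: Si⁴⁺ < Al³⁺ < Na⁺ < F⁻ < O²⁻ < N³⁻. The 2nd smallest is Al³⁺.

Al³⁺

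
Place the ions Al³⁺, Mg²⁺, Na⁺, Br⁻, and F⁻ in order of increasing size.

Al³⁺ < Mg²⁺ < Na⁺ < F⁻ < Br⁻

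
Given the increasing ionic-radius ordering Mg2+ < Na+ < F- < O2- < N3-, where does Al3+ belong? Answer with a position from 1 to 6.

Each ion has 10 electrons. The ranking follows nuclear charge in reverse — greater Z gives a smaller radius. Al3+ (Z=13), Mg2+ (Z=12), Na+ (Z=11), F- (Z=9), O2- (Z=8), N3- (Z=7).
Merged order: Al3+ < Mg2+ < Na+ < F- < O2- < N3- — Al3+ is number 1.

1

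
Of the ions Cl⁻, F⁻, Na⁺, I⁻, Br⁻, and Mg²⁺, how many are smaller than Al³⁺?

Al³⁺: 10 e⁻, Z=13, Mg²⁺: 10 e⁻, Z=12, Na⁺: 10 e⁻, Z=11, F⁻: 10 e⁻, Z=9, Cl⁻: 18 e⁻, Z=17, Br⁻: 36 e⁻, Z=35, I⁻: 54 e⁻, Z=53. Al³⁺ < Mg²⁺ (isoelectronic, higher Z=13 is smaller); Mg²⁺ < Na⁺ (both 10 e⁻, Z=12>11); Na⁺ < F⁻ (isoelectronic, higher Z=11 is smaller); F⁻ < Cl⁻ (same group, 1 shell fewer); Cl⁻ < Br⁻ (same group, period 3 vs 4); Br⁻ < I⁻ (same group, 1 shell fewer).
Placing each against Al³⁺: smaller — none; larger — Mg²⁺, Na⁺, F⁻, Cl⁻, Br⁻, I⁻. That's 0.

0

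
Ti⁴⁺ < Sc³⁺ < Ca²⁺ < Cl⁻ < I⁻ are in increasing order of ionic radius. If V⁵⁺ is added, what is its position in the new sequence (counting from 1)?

V⁵⁺ (Z=23, 18 e⁻), Ti⁴⁺ (Z=22, 18 e⁻), Sc³⁺ (Z=21, 18 e⁻), Ca²⁺ (Z=20, 18 e⁻), Cl⁻ (Z=17, 18 e⁻), I⁻ (Z=53, 54 e⁻). V⁵⁺ < Ti⁴⁺ (both 18 e⁻, Z=23>22); Ti⁴⁺ < Sc³⁺ (isoelectronic, higher Z=22 is smaller); Sc³⁺ < Ca²⁺ (isoelectronic, higher Z=21 is smaller); Ca²⁺ < Cl⁻ (isoelectronic, higher Z=20 is smaller); Cl⁻ < I⁻ (same group, 2 shells fewer).
Putting V⁵⁺ in gives V⁵⁺ < Ti⁴⁺ < Sc³⁺ < Ca²⁺ < Cl⁻ < I⁻; it lands at slot 1.

1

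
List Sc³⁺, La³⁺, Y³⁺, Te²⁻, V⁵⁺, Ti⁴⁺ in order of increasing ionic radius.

V⁵⁺ < Ti⁴⁺ < Sc³⁺ < Y³⁺ < La³⁺ < Te²⁻

First list Z and electron count for each: V⁵⁺ (Z=23, 18 e⁻), Ti⁴⁺ (Z=22, 18 e⁻), Sc³⁺ (Z=21, 18 e⁻), Y³⁺ (Z=39, 36 e⁻), La³⁺ (Z=57, 54 e⁻), Te²⁻ (Z=52, 54 e⁻). V⁵⁺ < Ti⁴⁺ (isoelectronic, higher Z=23 is smaller); Ti⁴⁺ < Sc³⁺ (both 18 e⁻, Z=22>21); Sc³⁺ < Y³⁺ (same group, 1 shell fewer); Y³⁺ < La³⁺ (same group, period 5 vs 6); La³⁺ < Te²⁻ (both 54 e⁻, Z=57>52).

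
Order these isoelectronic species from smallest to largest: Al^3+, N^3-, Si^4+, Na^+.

Si^4+ < Al^3+ < Na^+ < N^3-

These species are isoelectronic with 10 electrons. The only difference is the number of protons: Si^4+ (Z=14), Al^3+ (Z=13), Na^+ (Z=11), N^3- (Z=7). The strongest nuclear pull (Si^4+) gives the smallest ion.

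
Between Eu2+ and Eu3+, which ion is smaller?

Same element, different charge: the more highly charged cation has fewer electrons and a greater effective nuclear charge per electron, making Eu3+ the smallest.

Eu3+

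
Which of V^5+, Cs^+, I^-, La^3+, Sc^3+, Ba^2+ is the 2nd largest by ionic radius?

Cs^+

Work out protons and electrons: V^5+ (Z=23, 18 e⁻), Sc^3+ (Z=21, 18 e⁻), La^3+ (Z=57, 54 e⁻), Ba^2+ (Z=56, 54 e⁻), Cs^+ (Z=55, 54 e⁻), I^- (Z=53, 54 e⁻). V^5+ < Sc^3+ (both 18 e⁻, Z=23>21); Sc^3+ < La^3+ (same group, period 4 vs 6); La^3+ < Ba^2+ (isoelectronic, higher Z=57 is smaller); Ba^2+ < Cs^+ (isoelectronic, higher Z=56 is smaller); Cs^+ < I^- (both 54 e⁻, Z=55>53).
Ordering: V^5+ < Sc^3+ < La^3+ < Ba^2+ < Cs^+ < I^-. The 2nd largest is Cs^+.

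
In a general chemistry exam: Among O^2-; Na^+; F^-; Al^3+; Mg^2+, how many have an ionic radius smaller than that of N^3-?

These species are isoelectronic with 10 electrons. The only difference is the number of protons: Al^3+ (Z=13), Mg^2+ (Z=12), Na^+ (Z=11), F^- (Z=9), O^2- (Z=8), N^3- (Z=7). The strongest nuclear pull (Al^3+) gives the smallest ion.
Overall: Al^3+ < Mg^2+ < Na^+ < F^- < O^2- < N^3-. N^3- has 5 below it and 0 above. Count: 5.

5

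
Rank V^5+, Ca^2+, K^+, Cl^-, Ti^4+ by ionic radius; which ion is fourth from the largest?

Ti^4+

These species are isoelectronic with 18 electrons. The only difference is the number of protons: V^5+ (Z=23), Ti^4+ (Z=22), Ca^2+ (Z=20), K^+ (Z=19), Cl^- (Z=17). The strongest nuclear pull (V^5+) gives the smallest ion.
So the order is V^5+ < Ti^4+ < Ca^2+ < K^+ < Cl^-; the 4th-largest ion is Ti^4+.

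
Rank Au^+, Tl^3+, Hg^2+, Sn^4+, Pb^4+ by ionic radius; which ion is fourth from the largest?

Sn^4+: 46 e⁻, Z=50, Pb^4+: 78 e⁻, Z=82, Tl^3+: 78 e⁻, Z=81, Hg^2+: 78 e⁻, Z=80, Au^+: 78 e⁻, Z=79. Sn^4+ < Pb^4+ (same group, period 5 vs 6); Pb^4+ < Tl^3+ (isoelectronic, higher Z=82 is smaller); Tl^3+ < Hg^2+ (both 78 e⁻, Z=81>80); Hg^2+ < Au^+ (both 78 e⁻, Z=80>79).
So the order is Sn^4+ < Pb^4+ < Tl^3+ < Hg^2+ < Au^+; the 4th-largest ion is Pb^4+.

Pb^4+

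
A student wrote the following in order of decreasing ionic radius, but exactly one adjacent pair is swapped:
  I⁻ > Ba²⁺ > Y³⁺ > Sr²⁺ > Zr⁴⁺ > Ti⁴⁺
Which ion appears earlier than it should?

The pair Y³⁺, Sr²⁺ is the wrong way round — both have 36 electrons but Z(Y)=39 > Z(Sr)=38, so Y³⁺ should be the smaller of the two. All other adjacent pairs agree with periodic trends, so Y³⁺ is the misplaced ion.

Y³⁺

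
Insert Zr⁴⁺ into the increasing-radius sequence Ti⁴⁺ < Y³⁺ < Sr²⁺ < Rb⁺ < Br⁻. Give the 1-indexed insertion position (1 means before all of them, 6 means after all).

Tabulating Z and e⁻: Ti⁴⁺ has 18 e⁻ (Z=22), Zr⁴⁺ has 36 e⁻ (Z=40), Y³⁺ has 36 e⁻ (Z=39), Sr²⁺ has 36 e⁻ (Z=38), Rb⁺ has 36 e⁻ (Z=37), Br⁻ has 36 e⁻ (Z=35). Ti⁴⁺ < Zr⁴⁺ (same group, 1 shell fewer); Zr⁴⁺ < Y³⁺ (isoelectronic, higher Z=40 is smaller); Y³⁺ < Sr²⁺ (both 36 e⁻, Z=39>38); Sr²⁺ < Rb⁺ (isoelectronic, higher Z=38 is smaller); Rb⁺ < Br⁻ (both 36 e⁻, Z=37>35).
Merged order: Ti⁴⁺ < Zr⁴⁺ < Y³⁺ < Sr²⁺ < Rb⁺ < Br⁻ — Zr⁴⁺ is number 2.

2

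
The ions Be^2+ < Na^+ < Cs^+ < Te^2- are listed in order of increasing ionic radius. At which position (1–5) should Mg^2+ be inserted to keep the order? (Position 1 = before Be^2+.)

Be^2+ (Z=4, 2 e⁻), Mg^2+ (Z=12, 10 e⁻), Na^+ (Z=11, 10 e⁻), Cs^+ (Z=55, 54 e⁻), Te^2- (Z=52, 54 e⁻). Be^2+ < Mg^2+ (same group, period 2 vs 3); Mg^2+ < Na^+ (isoelectronic, higher Z=12 is smaller); Na^+ < Cs^+ (same group, period 3 vs 6); Cs^+ < Te^2- (both 54 e⁻, Z=55>52).
Putting Mg^2+ in gives Be^2+ < Mg^2+ < Na^+ < Cs^+ < Te^2-; it lands at slot 2.

2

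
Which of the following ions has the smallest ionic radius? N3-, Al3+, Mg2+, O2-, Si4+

Isoelectronic series (10 e⁻ each). Size is set by nuclear charge: more protons means a smaller ion. Si4+ (Z=14), Al3+ (Z=13), Mg2+ (Z=12), O2- (Z=8), N3- (Z=7).

Si4+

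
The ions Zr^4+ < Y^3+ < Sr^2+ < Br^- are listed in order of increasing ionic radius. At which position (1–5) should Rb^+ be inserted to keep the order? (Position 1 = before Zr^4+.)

Each ion has 36 electrons. The ranking follows nuclear charge in reverse — greater Z gives a smaller radius. Zr^4+ (Z=40), Y^3+ (Z=39), Sr^2+ (Z=38), Rb^+ (Z=37), Br^- (Z=35).
The complete sequence is Zr^4+ < Y^3+ < Sr^2+ < Rb^+ < Br^-. Rb^+ sits at position 4.

4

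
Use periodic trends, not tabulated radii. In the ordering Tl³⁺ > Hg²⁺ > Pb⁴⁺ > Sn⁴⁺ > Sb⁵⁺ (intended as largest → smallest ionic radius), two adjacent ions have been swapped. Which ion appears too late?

Hg²⁺

Check each adjacent pair. Tl³⁺ and Hg²⁺ are reversed: Tl³⁺ and Hg²⁺ share 78 electrons; the higher nuclear charge on Tl (Z=81) contracts it more, so Tl³⁺ < Hg²⁺. No other neighbouring pair contradicts the periodic trends, so Hg²⁺ is the ion listed too late.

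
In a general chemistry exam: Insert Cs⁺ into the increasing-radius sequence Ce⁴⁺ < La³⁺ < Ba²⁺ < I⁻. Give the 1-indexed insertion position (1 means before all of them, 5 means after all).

All of these have 54 electrons (isoelectronic). With the same electron cloud, the ion with the most protons pulls it in tightest. Nuclear charges: Ce⁴⁺ (Z=58), La³⁺ (Z=57), Ba²⁺ (Z=56), Cs⁺ (Z=55), I⁻ (Z=53). Highest Z is smallest.
Merged order: Ce⁴⁺ < La³⁺ < Ba²⁺ < Cs⁺ < I⁻ — Cs⁺ is number 4.

4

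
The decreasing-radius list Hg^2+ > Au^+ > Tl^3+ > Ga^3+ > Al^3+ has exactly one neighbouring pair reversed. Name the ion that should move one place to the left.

Compare adjacent ions: Hg^2+ and Au^+ share 78 electrons; the higher nuclear charge on Hg (Z=80) contracts it more, so Hg^2+ < Au^+ — yet in this decreasing list Hg^2+ sits before Au^+. Nothing else is reversed, so Au^+ should move one place to the left.

Au^+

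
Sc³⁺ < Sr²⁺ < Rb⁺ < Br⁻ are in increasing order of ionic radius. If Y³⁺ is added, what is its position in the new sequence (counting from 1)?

2

Tabulating Z and e⁻: Sc³⁺: 18 e⁻, Z=21, Y³⁺: 36 e⁻, Z=39, Sr²⁺: 36 e⁻, Z=38, Rb⁺: 36 e⁻, Z=37, Br⁻: 36 e⁻, Z=35. Sc³⁺ < Y³⁺ (same group, period 4 vs 5); Y³⁺ < Sr²⁺ (isoelectronic, higher Z=39 is smaller); Sr²⁺ < Rb⁺ (both 36 e⁻, Z=38>37); Rb⁺ < Br⁻ (isoelectronic, higher Z=37 is smaller).
Merged order: Sc³⁺ < Y³⁺ < Sr²⁺ < Rb⁺ < Br⁻ — Y³⁺ is number 2.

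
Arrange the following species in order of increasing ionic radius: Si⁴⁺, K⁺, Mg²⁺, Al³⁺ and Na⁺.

Work out protons and electrons: Si⁴⁺: 10 e⁻, Z=14, Al³⁺: 10 e⁻, Z=13, Mg²⁺: 10 e⁻, Z=12, Na⁺: 10 e⁻, Z=11, K⁺: 18 e⁻, Z=19. Si⁴⁺ < Al³⁺ (isoelectronic, higher Z=14 is smaller); Al³⁺ < Mg²⁺ (isoelectronic, higher Z=13 is smaller); Mg²⁺ < Na⁺ (isoelectronic, higher Z=12 is smaller); Na⁺ < K⁺ (same group, 1 shell fewer).

Si⁴⁺ < Al³⁺ < Mg²⁺ < Na⁺ < K⁺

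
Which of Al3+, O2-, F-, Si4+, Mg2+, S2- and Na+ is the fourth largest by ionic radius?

Na+

Tabulating Z and e⁻: Si4+: 10 e⁻, Z=14, Al3+: 10 e⁻, Z=13, Mg2+: 10 e⁻, Z=12, Na+: 10 e⁻, Z=11, F-: 10 e⁻, Z=9, O2-: 10 e⁻, Z=8, S2-: 18 e⁻, Z=16. Si4+ < Al3+ (isoelectronic, higher Z=14 is smaller); Al3+ < Mg2+ (both 10 e⁻, Z=13>12); Mg2+ < Na+ (isoelectronic, higher Z=12 is smaller); Na+ < F- (both 10 e⁻, Z=11>9); F- < O2- (isoelectronic, higher Z=9 is smaller); O2- < S2- (same group, period 2 vs 3).
Full ascending order: Si4+ < Al3+ < Mg2+ < Na+ < F- < O2- < S2-. Counting from the largest, position 4 is Na+.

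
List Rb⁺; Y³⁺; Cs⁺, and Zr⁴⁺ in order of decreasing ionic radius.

Cs⁺ > Rb⁺ > Y³⁺ > Zr⁴⁺

Work out protons and electrons: Zr⁴⁺: 36 e⁻, Z=40, Y³⁺: 36 e⁻, Z=39, Rb⁺: 36 e⁻, Z=37, Cs⁺: 54 e⁻, Z=55. Zr⁴⁺ < Y³⁺ (isoelectronic, higher Z=40 is smaller); Y³⁺ < Rb⁺ (isoelectronic, higher Z=39 is smaller); Rb⁺ < Cs⁺ (same group, period 5 vs 6).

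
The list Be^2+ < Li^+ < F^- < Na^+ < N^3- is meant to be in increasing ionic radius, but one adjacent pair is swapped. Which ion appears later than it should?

Na^+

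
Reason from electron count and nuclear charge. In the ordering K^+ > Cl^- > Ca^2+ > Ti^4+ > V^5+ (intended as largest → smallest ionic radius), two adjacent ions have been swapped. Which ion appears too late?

Cl^-

Compare adjacent ions: K^+ and Cl^- share 18 electrons; the higher nuclear charge on K (Z=19) contracts it more, so K^+ < Cl^- — yet in this decreasing list K^+ sits before Cl^-. Nothing else is reversed, so Cl^- should move one place to the left.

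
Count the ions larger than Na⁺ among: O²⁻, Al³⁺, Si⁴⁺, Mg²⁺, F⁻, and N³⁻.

3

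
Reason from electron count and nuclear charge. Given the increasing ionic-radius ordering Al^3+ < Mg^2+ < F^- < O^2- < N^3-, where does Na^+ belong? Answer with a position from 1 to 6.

These species are isoelectronic with 10 electrons. The only difference is the number of protons: Al^3+ (Z=13), Mg^2+ (Z=12), Na^+ (Z=11), F^- (Z=9), O^2- (Z=8), N^3- (Z=7). The strongest nuclear pull (Al^3+) gives the smallest ion.
Merged order: Al^3+ < Mg^2+ < Na^+ < F^- < O^2- < N^3- — Na^+ is number 3.

3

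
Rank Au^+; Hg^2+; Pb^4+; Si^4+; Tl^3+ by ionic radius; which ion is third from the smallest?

Tl^3+

Work out protons and electrons: Si^4+ (Z=14, 10 e⁻), Pb^4+ (Z=82, 78 e⁻), Tl^3+ (Z=81, 78 e⁻), Hg^2+ (Z=80, 78 e⁻), Au^+ (Z=79, 78 e⁻). Si^4+ < Pb^4+ (same group, 3 shells fewer); Pb^4+ < Tl^3+ (both 78 e⁻, Z=82>81); Tl^3+ < Hg^2+ (both 78 e⁻, Z=81>80); Hg^2+ < Au^+ (both 78 e⁻, Z=80>79).
That gives Si^4+ < Pb^4+ < Tl^3+ < Hg^2+ < Au^+. From the smallest end, number 3 is Tl^3+.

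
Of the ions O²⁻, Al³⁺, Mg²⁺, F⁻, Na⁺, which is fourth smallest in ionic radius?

F⁻

Isoelectronic series (10 e⁻ each). Size is set by nuclear charge: more protons means a smaller ion. Al³⁺ (Z=13), Mg²⁺ (Z=12), Na⁺ (Z=11), F⁻ (Z=9), O²⁻ (Z=8).
That gives Al³⁺ < Mg²⁺ < Na⁺ < F⁻ < O²⁻. From the smallest end, number 4 is F⁻.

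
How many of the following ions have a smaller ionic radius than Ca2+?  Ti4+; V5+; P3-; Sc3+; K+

3

Each ion has 18 electrons. The ranking follows nuclear charge in reverse — greater Z gives a smaller radius. V5+ (Z=23), Ti4+ (Z=22), Sc3+ (Z=21), Ca2+ (Z=20), K+ (Z=19), P3- (Z=15).
Ordering all of them (including Ca2+) by radius gives V5+ < Ti4+ < Sc3+ < Ca2+ < K+ < P3-. That's 3.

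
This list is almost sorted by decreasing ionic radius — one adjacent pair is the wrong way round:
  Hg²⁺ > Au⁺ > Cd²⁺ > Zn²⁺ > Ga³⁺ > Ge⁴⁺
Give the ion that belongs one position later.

Hg²⁺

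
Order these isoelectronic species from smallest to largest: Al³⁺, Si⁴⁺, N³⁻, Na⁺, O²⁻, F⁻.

These species are isoelectronic with 10 electrons. The only difference is the number of protons: Si⁴⁺ (Z=14), Al³⁺ (Z=13), Na⁺ (Z=11), F⁻ (Z=9), O²⁻ (Z=8), N³⁻ (Z=7). The strongest nuclear pull (Si⁴⁺) gives the smallest ion.

Si⁴⁺ < Al³⁺ < Na⁺ < F⁻ < O²⁻ < N³⁻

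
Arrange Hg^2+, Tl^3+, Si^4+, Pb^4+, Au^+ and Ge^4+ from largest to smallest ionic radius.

Au^+ > Hg^2+ > Tl^3+ > Pb^4+ > Ge^4+ > Si^4+

First list Z and electron count for each: Si^4+ (Z=14, 10 e⁻), Ge^4+ (Z=32, 28 e⁻), Pb^4+ (Z=82, 78 e⁻), Tl^3+ (Z=81, 78 e⁻), Hg^2+ (Z=80, 78 e⁻), Au^+ (Z=79, 78 e⁻). Si^4+ < Ge^4+ (same group, 1 shell fewer); Ge^4+ < Pb^4+ (same group, 2 shells fewer); Pb^4+ < Tl^3+ (both 78 e⁻, Z=82>81); Tl^3+ < Hg^2+ (both 78 e⁻, Z=81>80); Hg^2+ < Au^+ (both 78 e⁻, Z=80>79).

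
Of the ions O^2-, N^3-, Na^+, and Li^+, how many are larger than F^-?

Tabulating Z and e⁻: Li^+ has 2 e⁻ (Z=3), Na^+ has 10 e⁻ (Z=11), F^- has 10 e⁻ (Z=9), O^2- has 10 e⁻ (Z=8), N^3- has 10 e⁻ (Z=7). Li^+ < Na^+ (same group, period 2 vs 3); Na^+ < F^- (both 10 e⁻, Z=11>9); F^- < O^2- (both 10 e⁻, Z=9>8); O^2- < N^3- (isoelectronic, higher Z=8 is smaller).
Overall: Li^+ < Na^+ < F^- < O^2- < N^3-. F^- has 2 below it and 2 above. That's 2.

2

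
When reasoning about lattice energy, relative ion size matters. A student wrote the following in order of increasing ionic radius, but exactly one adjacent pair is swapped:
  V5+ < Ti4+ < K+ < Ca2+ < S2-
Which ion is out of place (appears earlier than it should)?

K+

Check each adjacent pair. K+ and Ca2+ are reversed: both have 18 electrons but Z(Ca)=20 > Z(K)=19, so Ca2+ should be the smaller of the two. No other neighbouring pair contradicts the periodic trends, so K+ is the ion listed too early.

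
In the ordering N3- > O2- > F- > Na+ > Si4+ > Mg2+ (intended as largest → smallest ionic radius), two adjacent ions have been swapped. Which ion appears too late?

Mg2+

Compare adjacent ions: Si4+ and Mg2+ share 10 electrons; the higher nuclear charge on Si (Z=14) contracts it more, so Si4+ < Mg2+ — yet in this decreasing list Si4+ sits before Mg2+. Nothing else is reversed, so Mg2+ should move one place to the left.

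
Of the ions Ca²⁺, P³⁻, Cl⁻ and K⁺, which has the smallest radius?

Each ion has 18 electrons. The ranking follows nuclear charge in reverse — greater Z gives a smaller radius. Ca²⁺ (Z=20), K⁺ (Z=19), Cl⁻ (Z=17), P³⁻ (Z=15).

Ca²⁺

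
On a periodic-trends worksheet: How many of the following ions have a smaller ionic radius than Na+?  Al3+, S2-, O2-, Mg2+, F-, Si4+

3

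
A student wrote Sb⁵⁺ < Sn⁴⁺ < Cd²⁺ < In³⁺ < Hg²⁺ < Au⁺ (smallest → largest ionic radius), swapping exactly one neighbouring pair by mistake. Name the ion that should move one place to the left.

In³⁺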